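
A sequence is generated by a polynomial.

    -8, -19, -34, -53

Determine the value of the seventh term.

Δ: -11 , -15 , -19
Δ²: -4 , -4
The second differences are constant (-4).
-19 − 4 = -23;  -53 − 23 = -76
-23 − 4 = -27;  -76 − 27 = -103
-27 − 4 = -31;  -103 − 31 = -134

-134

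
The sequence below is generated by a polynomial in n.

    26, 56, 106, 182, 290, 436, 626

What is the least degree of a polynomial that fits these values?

30, 50, 76, 108, 146, 190
20, 26, 32, 38, 44
6, 6, 6, 6
The third differences are constant, so the polynomial has degree 3.

3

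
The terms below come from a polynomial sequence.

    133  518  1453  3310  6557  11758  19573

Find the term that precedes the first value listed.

385, 935, 1857, 3247, 5201, 7815
550, 922, 1390, 1954, 2614
372, 468, 564, 660
96, 96, 96
The fourth differences are constant at 96.
Work back: 372 − 96 = 276;  550 − 276 = 274;  385 − 274 = 111;  133 − 111 = 22

22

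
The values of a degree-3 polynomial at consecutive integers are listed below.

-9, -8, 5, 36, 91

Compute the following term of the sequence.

176

D1: 1  13  31  55
D2: 12  18  24
D3: 6  6
Third differences constant at 6.
24 + 6 = 30;  55 + 30 = 85;  91 + 85 = 176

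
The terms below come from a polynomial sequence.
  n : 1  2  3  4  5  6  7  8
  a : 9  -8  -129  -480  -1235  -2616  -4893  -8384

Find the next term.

-13455

Δ: -17, -121, -351, -755, -1381, -2277, -3491
Δ²: -104, -230, -404, -626, -896, -1214
Δ³: -126, -174, -222, -270, -318
Δ⁴: -48, -48, -48, -48
Fourth differences constant at -48.
-318 − 48 = -366;  -1214 − 366 = -1580;  -3491 − 1580 = -5071;  -8384 − 5071 = -13455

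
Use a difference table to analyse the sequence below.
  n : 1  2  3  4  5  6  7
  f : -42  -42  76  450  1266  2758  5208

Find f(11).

31908

D1: 0  118  374  816  1492  2450
D2: 118  256  442  676  958
D3: 138  186  234  282
D4: 48  48  48
The fourth differences are constant (48).
282 + 48 = 330;  958 + 330 = 1288;  2450 + 1288 = 3738;  5208 + 3738 = 8946
330 + 48 = 378;  1288 + 378 = 1666;  3738 + 1666 = 5404;  8946 + 5404 = 14350
378 + 48 = 426;  1666 + 426 = 2092;  5404 + 2092 = 7496;  14350 + 7496 = 21846
426 + 48 = 474;  2092 + 474 = 2566;  7496 + 2566 = 10062;  21846 + 10062 = 31908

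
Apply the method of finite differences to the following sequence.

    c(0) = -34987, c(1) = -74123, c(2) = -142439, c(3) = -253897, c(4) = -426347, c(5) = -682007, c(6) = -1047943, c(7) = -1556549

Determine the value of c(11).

-39136 , -68316 , -111458 , -172450 , -255660 , -365936 , -508606
-29180 , -43142 , -60992 , -83210 , -110276 , -142670
-13962 , -17850 , -22218 , -27066 , -32394
-3888 , -4368 , -4848 , -5328
-480 , -480 , -480
The fifth differences are constant (-480).
-5328 − 480 = -5808;  -32394 − 5808 = -38202;  -142670 − 38202 = -180872;  -508606 − 180872 = -689478;  -1556549 − 689478 = -2246027
-5808 − 480 = -6288;  -38202 − 6288 = -44490;  -180872 − 44490 = -225362;  -689478 − 225362 = -914840;  -2246027 − 914840 = -3160867
-6288 − 480 = -6768;  -44490 − 6768 = -51258;  -225362 − 51258 = -276620;  -914840 − 276620 = -1191460;  -3160867 − 1191460 = -4352327
-6768 − 480 = -7248;  -51258 − 7248 = -58506;  -276620 − 58506 = -335126;  -1191460 − 335126 = -1526586;  -4352327 − 1526586 = -5878913

-5878913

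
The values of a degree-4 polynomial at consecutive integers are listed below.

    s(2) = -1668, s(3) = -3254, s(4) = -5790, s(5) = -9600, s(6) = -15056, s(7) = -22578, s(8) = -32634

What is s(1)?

-756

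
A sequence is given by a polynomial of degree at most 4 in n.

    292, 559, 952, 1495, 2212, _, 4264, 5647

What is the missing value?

3127

Using the first 5 terms:
267, 393, 543, 717
126, 150, 174
24, 24
Constant third difference = 24.
Extend forward: 174 + 24 = 198;  717 + 198 = 915;  2212 + 915 = 3127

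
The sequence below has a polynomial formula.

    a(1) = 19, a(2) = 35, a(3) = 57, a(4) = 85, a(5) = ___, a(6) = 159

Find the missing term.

119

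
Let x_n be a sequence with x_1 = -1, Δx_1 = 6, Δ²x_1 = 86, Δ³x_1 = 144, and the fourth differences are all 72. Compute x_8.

9407

Build the table forward from the leading diagonal:
Δ⁴: 72  72  72  72  72  72  72  72
Δ³: 144  216  288  360  432  504  576  648
Δ²: 86  230  446  734  1094  1526  2030  2606
Δ: 6  92  322  768  1502  2596  4122  6152
x: -1  5  97  419  1187  2689  5285  9407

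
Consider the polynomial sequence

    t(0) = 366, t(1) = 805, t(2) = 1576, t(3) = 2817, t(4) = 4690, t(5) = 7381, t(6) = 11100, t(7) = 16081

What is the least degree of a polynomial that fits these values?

439, 771, 1241, 1873, 2691, 3719, 4981
332, 470, 632, 818, 1028, 1262
138, 162, 186, 210, 234
24, 24, 24, 24
The fourth differences are constant, so the polynomial has degree 4.

4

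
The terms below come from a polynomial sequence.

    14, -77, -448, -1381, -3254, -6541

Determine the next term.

First differences: -91  -371  -933  -1873  -3287
Second differences: -280  -562  -940  -1414
Third differences: -282  -378  -474
Fourth differences: -96  -96
The fourth differences are constant (-96).
-474 − 96 = -570;  -1414 − 570 = -1984;  -3287 − 1984 = -5271;  -6541 − 5271 = -11812

-11812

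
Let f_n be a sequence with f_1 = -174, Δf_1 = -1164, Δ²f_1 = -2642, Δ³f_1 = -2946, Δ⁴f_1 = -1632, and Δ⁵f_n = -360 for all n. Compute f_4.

Build the table forward from the leading diagonal:
Δ⁵: -360  -360  -360  -360
Δ⁴: -1632  -1992  -2352  -2712
Δ³: -2946  -4578  -6570  -8922
Δ²: -2642  -5588  -10166  -16736
Δ: -1164  -3806  -9394  -19560
f: -174  -1338  -5144  -14538

-14538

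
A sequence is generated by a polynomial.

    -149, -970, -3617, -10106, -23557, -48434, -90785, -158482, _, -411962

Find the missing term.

Using the first 8 terms:
Δ: -821  -2647  -6489  -13451  -24877  -42351  -67697
Δ²: -1826  -3842  -6962  -11426  -17474  -25346
Δ³: -2016  -3120  -4464  -6048  -7872
Δ⁴: -1104  -1344  -1584  -1824
Δ⁵: -240  -240  -240
Constant fifth difference = -240.
Extend forward: -1824 − 240 = -2064;  -7872 − 2064 = -9936;  -25346 − 9936 = -35282;  -67697 − 35282 = -102979;  -158482 − 102979 = -261461

-261461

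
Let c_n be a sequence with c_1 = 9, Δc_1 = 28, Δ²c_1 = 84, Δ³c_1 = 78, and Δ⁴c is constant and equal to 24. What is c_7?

Build the table forward from the leading diagonal:
Fourth differences: 24, 24, 24, 24, 24, 24, 24
Third differences: 78, 102, 126, 150, 174, 198, 222
Second differences: 84, 162, 264, 390, 540, 714, 912
First differences: 28, 112, 274, 538, 928, 1468, 2182
c: 9, 37, 149, 423, 961, 1889, 3357

3357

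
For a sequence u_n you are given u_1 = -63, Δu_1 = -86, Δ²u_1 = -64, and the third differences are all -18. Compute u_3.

Build the table forward from the leading diagonal:
Δ³: -18  -18  -18
Δ²: -64  -82  -100
Δ: -86  -150  -232
u: -63  -149  -299

-299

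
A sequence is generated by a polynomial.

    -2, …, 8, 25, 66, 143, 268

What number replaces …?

3

Using the last 5 terms:
D1: 17, 41, 77, 125
D2: 24, 36, 48
D3: 12, 12
Constant third difference = 12.
Extend backward: 24 − 12 = 12;  17 − 12 = 5;  8 − 5 = 3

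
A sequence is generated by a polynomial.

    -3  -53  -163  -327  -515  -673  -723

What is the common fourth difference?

24

First differences: -50, -110, -164, -188, -158, -50
Second differences: -60, -54, -24, 30, 108
Third differences: 6, 30, 54, 78
Fourth differences: 24, 24, 24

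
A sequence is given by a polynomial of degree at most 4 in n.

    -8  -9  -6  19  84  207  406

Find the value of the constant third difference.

First differences: -1, 3, 25, 65, 123, 199
Second differences: 4, 22, 40, 58, 76
Third differences: 18, 18, 18, 18

18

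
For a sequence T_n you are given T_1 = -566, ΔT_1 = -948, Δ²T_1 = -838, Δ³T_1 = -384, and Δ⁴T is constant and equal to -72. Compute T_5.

Build the table forward from the leading diagonal:
D4: -72  -72  -72  -72  -72
D3: -384  -456  -528  -600  -672
D2: -838  -1222  -1678  -2206  -2806
D1: -948  -1786  -3008  -4686  -6892
T: -566  -1514  -3300  -6308  -10994

-10994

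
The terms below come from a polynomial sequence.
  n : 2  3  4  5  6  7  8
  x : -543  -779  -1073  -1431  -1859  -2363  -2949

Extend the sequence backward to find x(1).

-359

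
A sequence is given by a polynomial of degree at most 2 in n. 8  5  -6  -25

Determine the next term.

-52

D1: -3 , -11 , -19
D2: -8 , -8
Second differences constant at -8.
-19 − 8 = -27;  -25 − 27 = -52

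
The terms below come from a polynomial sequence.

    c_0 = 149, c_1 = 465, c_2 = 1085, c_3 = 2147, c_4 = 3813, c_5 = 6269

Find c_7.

14415

316, 620, 1062, 1666, 2456
304, 442, 604, 790
138, 162, 186
24, 24
Fourth differences constant at 24.
186 + 24 = 210;  790 + 210 = 1000;  2456 + 1000 = 3456;  6269 + 3456 = 9725
210 + 24 = 234;  1000 + 234 = 1234;  3456 + 1234 = 4690;  9725 + 4690 = 14415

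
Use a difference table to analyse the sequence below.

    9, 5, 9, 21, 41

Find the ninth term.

D1: -4, 4, 12, 20
D2: 8, 8, 8
Constant second difference = 8, so extend:
20 + 8 = 28;  41 + 28 = 69
28 + 8 = 36;  69 + 36 = 105
36 + 8 = 44;  105 + 44 = 149
44 + 8 = 52;  149 + 52 = 201

201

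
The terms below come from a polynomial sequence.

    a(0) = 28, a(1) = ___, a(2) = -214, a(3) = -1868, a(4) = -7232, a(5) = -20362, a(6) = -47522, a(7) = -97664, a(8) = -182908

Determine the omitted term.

58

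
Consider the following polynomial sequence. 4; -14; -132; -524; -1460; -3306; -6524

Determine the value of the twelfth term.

Δ: -18 , -118 , -392 , -936 , -1846 , -3218
Δ²: -100 , -274 , -544 , -910 , -1372
Δ³: -174 , -270 , -366 , -462
Δ⁴: -96 , -96 , -96
Fourth differences constant at -96.
-462 − 96 = -558;  -1372 − 558 = -1930;  -3218 − 1930 = -5148;  -6524 − 5148 = -11672
-558 − 96 = -654;  -1930 − 654 = -2584;  -5148 − 2584 = -7732;  -11672 − 7732 = -19404
-654 − 96 = -750;  -2584 − 750 = -3334;  -7732 − 3334 = -11066;  -19404 − 11066 = -30470
-750 − 96 = -846;  -3334 − 846 = -4180;  -11066 − 4180 = -15246;  -30470 − 15246 = -45716
-846 − 96 = -942;  -4180 − 942 = -5122;  -15246 − 5122 = -20368;  -45716 − 20368 = -66084

-66084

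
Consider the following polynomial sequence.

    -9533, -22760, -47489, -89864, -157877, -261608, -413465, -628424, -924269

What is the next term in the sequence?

Δ: -13227, -24729, -42375, -68013, -103731, -151857, -214959, -295845
Δ²: -11502, -17646, -25638, -35718, -48126, -63102, -80886
Δ³: -6144, -7992, -10080, -12408, -14976, -17784
Δ⁴: -1848, -2088, -2328, -2568, -2808
Δ⁵: -240, -240, -240, -240
Constant fifth difference = -240, so extend:
-2808 − 240 = -3048;  -17784 − 3048 = -20832;  -80886 − 20832 = -101718;  -295845 − 101718 = -397563;  -924269 − 397563 = -1321832

-1321832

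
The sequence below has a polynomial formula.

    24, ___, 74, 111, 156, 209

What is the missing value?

45

Using the last 4 terms:
First differences: 37, 45, 53
Second differences: 8, 8
Constant second difference = 8.
Extend backward: 37 − 8 = 29;  74 − 29 = 45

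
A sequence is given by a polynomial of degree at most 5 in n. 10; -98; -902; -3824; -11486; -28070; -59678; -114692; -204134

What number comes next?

First differences: -108, -804, -2922, -7662, -16584, -31608, -55014, -89442
Second differences: -696, -2118, -4740, -8922, -15024, -23406, -34428
Third differences: -1422, -2622, -4182, -6102, -8382, -11022
Fourth differences: -1200, -1560, -1920, -2280, -2640
Fifth differences: -360, -360, -360, -360
Fifth differences constant at -360.
-2640 − 360 = -3000;  -11022 − 3000 = -14022;  -34428 − 14022 = -48450;  -89442 − 48450 = -137892;  -204134 − 137892 = -342026

-342026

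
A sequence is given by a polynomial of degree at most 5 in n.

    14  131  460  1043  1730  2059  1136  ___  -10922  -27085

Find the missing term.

-2485

Using the first 7 terms:
First differences: 117, 329, 583, 687, 329, -923
Second differences: 212, 254, 104, -358, -1252
Third differences: 42, -150, -462, -894
Fourth differences: -192, -312, -432
Fifth differences: -120, -120
Constant fifth difference = -120.
Extend forward: -432 − 120 = -552;  -894 − 552 = -1446;  -1252 − 1446 = -2698;  -923 − 2698 = -3621;  1136 − 3621 = -2485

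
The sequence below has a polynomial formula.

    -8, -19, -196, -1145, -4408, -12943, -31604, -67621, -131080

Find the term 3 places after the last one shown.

First differences: -11, -177, -949, -3263, -8535, -18661, -36017, -63459
Second differences: -166, -772, -2314, -5272, -10126, -17356, -27442
Third differences: -606, -1542, -2958, -4854, -7230, -10086
Fourth differences: -936, -1416, -1896, -2376, -2856
Fifth differences: -480, -480, -480, -480
Constant fifth difference = -480, so extend:
-2856 − 480 = -3336;  -10086 − 3336 = -13422;  -27442 − 13422 = -40864;  -63459 − 40864 = -104323;  -131080 − 104323 = -235403
-3336 − 480 = -3816;  -13422 − 3816 = -17238;  -40864 − 17238 = -58102;  -104323 − 58102 = -162425;  -235403 − 162425 = -397828
-3816 − 480 = -4296;  -17238 − 4296 = -21534;  -58102 − 21534 = -79636;  -162425 − 79636 = -242061;  -397828 − 242061 = -639889

-639889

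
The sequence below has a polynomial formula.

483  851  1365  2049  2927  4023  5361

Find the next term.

368 , 514 , 684 , 878 , 1096 , 1338
146 , 170 , 194 , 218 , 242
24 , 24 , 24 , 24
Third differences constant at 24.
242 + 24 = 266;  1338 + 266 = 1604;  5361 + 1604 = 6965

6965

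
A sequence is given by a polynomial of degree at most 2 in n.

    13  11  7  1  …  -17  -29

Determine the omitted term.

-7

Using the first 4 terms:
-2  -4  -6
-2  -2
Constant second difference = -2.
Extend forward: -6 − 2 = -8;  1 − 8 = -7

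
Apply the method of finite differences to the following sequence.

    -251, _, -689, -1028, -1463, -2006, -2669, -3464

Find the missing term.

-434

Using the last 6 terms:
D1: -339, -435, -543, -663, -795
D2: -96, -108, -120, -132
D3: -12, -12, -12
Constant third difference = -12.
Extend backward: -96 + 12 = -84;  -339 + 84 = -255;  -689 + 255 = -434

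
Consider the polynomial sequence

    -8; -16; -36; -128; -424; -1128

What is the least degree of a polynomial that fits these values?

4

D1: -8, -20, -92, -296, -704
D2: -12, -72, -204, -408
D3: -60, -132, -204
D4: -72, -72
The fourth differences are constant, so the polynomial has degree 4.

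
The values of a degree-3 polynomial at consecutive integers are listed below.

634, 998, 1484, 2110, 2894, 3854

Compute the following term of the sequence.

First differences: 364  486  626  784  960
Second differences: 122  140  158  176
Third differences: 18  18  18
Constant third difference = 18, so extend:
176 + 18 = 194;  960 + 194 = 1154;  3854 + 1154 = 5008

5008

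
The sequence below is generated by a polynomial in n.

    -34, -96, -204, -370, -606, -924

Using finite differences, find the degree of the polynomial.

D1: -62, -108, -166, -236, -318
D2: -46, -58, -70, -82
D3: -12, -12, -12
The third differences are constant, so the polynomial has degree 3.

3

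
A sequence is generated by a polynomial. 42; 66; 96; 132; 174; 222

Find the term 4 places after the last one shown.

474

D1: 24, 30, 36, 42, 48
D2: 6, 6, 6, 6
Constant second difference = 6, so extend:
48 + 6 = 54;  222 + 54 = 276
54 + 6 = 60;  276 + 60 = 336
60 + 6 = 66;  336 + 66 = 402
66 + 6 = 72;  402 + 72 = 474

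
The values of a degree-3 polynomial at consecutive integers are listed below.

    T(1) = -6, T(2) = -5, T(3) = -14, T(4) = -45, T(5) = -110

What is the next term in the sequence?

D1: 1 , -9 , -31 , -65
D2: -10 , -22 , -34
D3: -12 , -12
The third differences are constant (-12).
-34 − 12 = -46;  -65 − 46 = -111;  -110 − 111 = -221

-221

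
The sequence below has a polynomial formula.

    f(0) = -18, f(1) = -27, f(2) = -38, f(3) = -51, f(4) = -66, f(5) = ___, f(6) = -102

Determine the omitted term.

Using the first 5 terms:
Δ: -9  -11  -13  -15
Δ²: -2  -2  -2
Constant second difference = -2.
Extend forward: -15 − 2 = -17;  -66 − 17 = -83

-83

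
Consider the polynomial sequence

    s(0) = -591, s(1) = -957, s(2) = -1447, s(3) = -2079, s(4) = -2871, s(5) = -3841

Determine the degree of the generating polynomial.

3

-366, -490, -632, -792, -970
-124, -142, -160, -178
-18, -18, -18
The third differences are constant, so the polynomial has degree 3.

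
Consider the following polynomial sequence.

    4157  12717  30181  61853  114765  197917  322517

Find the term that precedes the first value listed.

685

D1: 8560  17464  31672  52912  83152  124600
D2: 8904  14208  21240  30240  41448
D3: 5304  7032  9000  11208
D4: 1728  1968  2208
D5: 240  240
The fifth differences are constant at 240.
Work back: 1728 − 240 = 1488;  5304 − 1488 = 3816;  8904 − 3816 = 5088;  8560 − 5088 = 3472;  4157 − 3472 = 685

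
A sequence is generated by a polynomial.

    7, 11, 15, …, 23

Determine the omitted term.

Using the first 3 terms:
Δ: 4  4
Constant first difference = 4.
Extend forward: 15 + 4 = 19

19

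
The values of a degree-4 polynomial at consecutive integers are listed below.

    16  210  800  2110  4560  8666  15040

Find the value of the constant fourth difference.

96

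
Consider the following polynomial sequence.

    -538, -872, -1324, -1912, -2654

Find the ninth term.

-334, -452, -588, -742
-118, -136, -154
-18, -18
Constant third difference = -18, so extend:
-154 − 18 = -172;  -742 − 172 = -914;  -2654 − 914 = -3568
-172 − 18 = -190;  -914 − 190 = -1104;  -3568 − 1104 = -4672
-190 − 18 = -208;  -1104 − 208 = -1312;  -4672 − 1312 = -5984
-208 − 18 = -226;  -1312 − 226 = -1538;  -5984 − 1538 = -7522

-7522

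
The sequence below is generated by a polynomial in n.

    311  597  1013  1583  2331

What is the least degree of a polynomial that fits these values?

Δ: 286, 416, 570, 748
Δ²: 130, 154, 178
Δ³: 24, 24
The third differences are constant, so the polynomial has degree 3.

3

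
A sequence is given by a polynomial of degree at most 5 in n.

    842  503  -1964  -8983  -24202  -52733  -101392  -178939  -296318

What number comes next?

-466897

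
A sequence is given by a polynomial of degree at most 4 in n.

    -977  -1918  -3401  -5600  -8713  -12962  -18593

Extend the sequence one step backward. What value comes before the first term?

-428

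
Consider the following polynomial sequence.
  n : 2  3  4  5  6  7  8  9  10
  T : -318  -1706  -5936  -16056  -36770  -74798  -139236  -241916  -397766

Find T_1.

-20

-1388  -4230  -10120  -20714  -38028  -64438  -102680  -155850
-2842  -5890  -10594  -17314  -26410  -38242  -53170
-3048  -4704  -6720  -9096  -11832  -14928
-1656  -2016  -2376  -2736  -3096
-360  -360  -360  -360
The fifth differences are constant at -360.
Work back: -1656 + 360 = -1296;  -3048 + 1296 = -1752;  -2842 + 1752 = -1090;  -1388 + 1090 = -298;  -318 + 298 = -20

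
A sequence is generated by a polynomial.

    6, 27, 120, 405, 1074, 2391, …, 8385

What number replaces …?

Using the first 6 terms:
First differences: 21  93  285  669  1317
Second differences: 72  192  384  648
Third differences: 120  192  264
Fourth differences: 72  72
Constant fourth difference = 72.
Extend forward: 264 + 72 = 336;  648 + 336 = 984;  1317 + 984 = 2301;  2391 + 2301 = 4692

4692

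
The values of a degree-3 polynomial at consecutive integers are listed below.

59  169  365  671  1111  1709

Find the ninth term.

4691

First differences: 110, 196, 306, 440, 598
Second differences: 86, 110, 134, 158
Third differences: 24, 24, 24
Third differences constant at 24.
158 + 24 = 182;  598 + 182 = 780;  1709 + 780 = 2489
182 + 24 = 206;  780 + 206 = 986;  2489 + 986 = 3475
206 + 24 = 230;  986 + 230 = 1216;  3475 + 1216 = 4691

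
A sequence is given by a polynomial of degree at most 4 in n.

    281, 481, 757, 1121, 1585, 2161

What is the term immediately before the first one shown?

145

Δ: 200, 276, 364, 464, 576
Δ²: 76, 88, 100, 112
Δ³: 12, 12, 12
The third differences are constant at 12.
Work back: 76 − 12 = 64;  200 − 64 = 136;  281 − 136 = 145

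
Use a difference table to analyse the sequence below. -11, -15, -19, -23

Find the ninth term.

First differences: -4 , -4 , -4
First differences constant at -4.
-23 − 4 = -27
-27 − 4 = -31
-31 − 4 = -35
-35 − 4 = -39
-39 − 4 = -43

-43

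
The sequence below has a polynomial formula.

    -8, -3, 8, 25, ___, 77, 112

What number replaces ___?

Using the first 4 terms:
Δ: 5, 11, 17
Δ²: 6, 6
Constant second difference = 6.
Extend forward: 17 + 6 = 23;  25 + 23 = 48

48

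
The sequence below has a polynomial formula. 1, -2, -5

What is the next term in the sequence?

First differences: -3, -3
Constant first difference = -3, so extend:
-5 − 3 = -8

-8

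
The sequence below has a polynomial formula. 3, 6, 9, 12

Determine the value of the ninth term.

27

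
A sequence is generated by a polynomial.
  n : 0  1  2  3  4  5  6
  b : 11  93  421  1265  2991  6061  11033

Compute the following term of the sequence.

First differences: 82 , 328 , 844 , 1726 , 3070 , 4972
Second differences: 246 , 516 , 882 , 1344 , 1902
Third differences: 270 , 366 , 462 , 558
Fourth differences: 96 , 96 , 96
Fourth differences constant at 96.
558 + 96 = 654;  1902 + 654 = 2556;  4972 + 2556 = 7528;  11033 + 7528 = 18561

18561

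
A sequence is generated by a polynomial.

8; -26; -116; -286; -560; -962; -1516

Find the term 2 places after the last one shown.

-3176

D1: -34  -90  -170  -274  -402  -554
D2: -56  -80  -104  -128  -152
D3: -24  -24  -24  -24
The third differences are constant (-24).
-152 − 24 = -176;  -554 − 176 = -730;  -1516 − 730 = -2246
-176 − 24 = -200;  -730 − 200 = -930;  -2246 − 930 = -3176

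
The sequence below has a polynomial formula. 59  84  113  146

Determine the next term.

D1: 25, 29, 33
D2: 4, 4
The second differences are constant (4).
33 + 4 = 37;  146 + 37 = 183

183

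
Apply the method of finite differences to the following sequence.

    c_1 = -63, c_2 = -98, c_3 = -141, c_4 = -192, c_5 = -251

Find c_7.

D1: -35  -43  -51  -59
D2: -8  -8  -8
The second differences are constant (-8).
-59 − 8 = -67;  -251 − 67 = -318
-67 − 8 = -75;  -318 − 75 = -393

-393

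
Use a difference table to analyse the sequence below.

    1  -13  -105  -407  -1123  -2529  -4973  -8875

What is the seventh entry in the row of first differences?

Δ: -14, -92, -302, -716, -1406, -2444, -3902
Δ²: -78, -210, -414, -690, -1038, -1458
Δ³: -132, -204, -276, -348, -420
Δ⁴: -72, -72, -72, -72

-3902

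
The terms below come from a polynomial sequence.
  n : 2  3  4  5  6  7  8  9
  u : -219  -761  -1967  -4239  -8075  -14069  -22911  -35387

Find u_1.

D1: -542  -1206  -2272  -3836  -5994  -8842  -12476
D2: -664  -1066  -1564  -2158  -2848  -3634
D3: -402  -498  -594  -690  -786
D4: -96  -96  -96  -96
The fourth differences are constant at -96.
Work back: -402 + 96 = -306;  -664 + 306 = -358;  -542 + 358 = -184;  -219 + 184 = -35

-35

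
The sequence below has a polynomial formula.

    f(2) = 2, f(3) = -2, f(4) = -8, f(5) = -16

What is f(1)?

4

-4  -6  -8
-2  -2
The second differences are constant at -2.
Work back: -4 + 2 = -2;  2 + 2 = 4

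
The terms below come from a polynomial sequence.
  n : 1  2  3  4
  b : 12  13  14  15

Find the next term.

D1: 1, 1, 1
Constant first difference = 1, so extend:
15 + 1 = 16

16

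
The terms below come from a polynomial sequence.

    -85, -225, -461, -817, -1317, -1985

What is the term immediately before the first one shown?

-17

First differences: -140, -236, -356, -500, -668
Second differences: -96, -120, -144, -168
Third differences: -24, -24, -24
The third differences are constant at -24.
Work back: -96 + 24 = -72;  -140 + 72 = -68;  -85 + 68 = -17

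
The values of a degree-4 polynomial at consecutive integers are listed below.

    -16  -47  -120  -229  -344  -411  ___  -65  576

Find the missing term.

-352

Using the first 6 terms:
D1: -31  -73  -109  -115  -67
D2: -42  -36  -6  48
D3: 6  30  54
D4: 24  24
Constant fourth difference = 24.
Extend forward: 54 + 24 = 78;  48 + 78 = 126;  -67 + 126 = 59;  -411 + 59 = -352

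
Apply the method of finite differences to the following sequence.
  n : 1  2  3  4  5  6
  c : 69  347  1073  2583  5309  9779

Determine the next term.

16617

D1: 278, 726, 1510, 2726, 4470
D2: 448, 784, 1216, 1744
D3: 336, 432, 528
D4: 96, 96
Constant fourth difference = 96, so extend:
528 + 96 = 624;  1744 + 624 = 2368;  4470 + 2368 = 6838;  9779 + 6838 = 16617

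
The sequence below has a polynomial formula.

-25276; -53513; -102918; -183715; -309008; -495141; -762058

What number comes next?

-1133663

D1: -28237, -49405, -80797, -125293, -186133, -266917
D2: -21168, -31392, -44496, -60840, -80784
D3: -10224, -13104, -16344, -19944
D4: -2880, -3240, -3600
D5: -360, -360
The fifth differences are constant (-360).
-3600 − 360 = -3960;  -19944 − 3960 = -23904;  -80784 − 23904 = -104688;  -266917 − 104688 = -371605;  -762058 − 371605 = -1133663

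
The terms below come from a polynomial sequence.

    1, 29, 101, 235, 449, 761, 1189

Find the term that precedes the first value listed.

-1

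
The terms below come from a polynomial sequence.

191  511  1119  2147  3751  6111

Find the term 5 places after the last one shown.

37231

320, 608, 1028, 1604, 2360
288, 420, 576, 756
132, 156, 180
24, 24
The fourth differences are constant (24).
180 + 24 = 204;  756 + 204 = 960;  2360 + 960 = 3320;  6111 + 3320 = 9431
204 + 24 = 228;  960 + 228 = 1188;  3320 + 1188 = 4508;  9431 + 4508 = 13939
228 + 24 = 252;  1188 + 252 = 1440;  4508 + 1440 = 5948;  13939 + 5948 = 19887
252 + 24 = 276;  1440 + 276 = 1716;  5948 + 1716 = 7664;  19887 + 7664 = 27551
276 + 24 = 300;  1716 + 300 = 2016;  7664 + 2016 = 9680;  27551 + 9680 = 37231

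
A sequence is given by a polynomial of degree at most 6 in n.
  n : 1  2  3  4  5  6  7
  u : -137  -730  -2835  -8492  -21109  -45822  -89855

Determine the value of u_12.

-1044180

Δ: -593  -2105  -5657  -12617  -24713  -44033
Δ²: -1512  -3552  -6960  -12096  -19320
Δ³: -2040  -3408  -5136  -7224
Δ⁴: -1368  -1728  -2088
Δ⁵: -360  -360
The fifth differences are constant (-360).
-2088 − 360 = -2448;  -7224 − 2448 = -9672;  -19320 − 9672 = -28992;  -44033 − 28992 = -73025;  -89855 − 73025 = -162880
-2448 − 360 = -2808;  -9672 − 2808 = -12480;  -28992 − 12480 = -41472;  -73025 − 41472 = -114497;  -162880 − 114497 = -277377
-2808 − 360 = -3168;  -12480 − 3168 = -15648;  -41472 − 15648 = -57120;  -114497 − 57120 = -171617;  -277377 − 171617 = -448994
-3168 − 360 = -3528;  -15648 − 3528 = -19176;  -57120 − 19176 = -76296;  -171617 − 76296 = -247913;  -448994 − 247913 = -696907
-3528 − 360 = -3888;  -19176 − 3888 = -23064;  -76296 − 23064 = -99360;  -247913 − 99360 = -347273;  -696907 − 347273 = -1044180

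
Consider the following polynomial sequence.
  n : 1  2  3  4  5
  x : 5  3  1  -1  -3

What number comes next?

-5

First differences: -2, -2, -2, -2
The first differences are constant (-2).
-3 − 2 = -5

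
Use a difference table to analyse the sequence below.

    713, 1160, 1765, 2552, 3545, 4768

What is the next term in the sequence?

6245

447, 605, 787, 993, 1223
158, 182, 206, 230
24, 24, 24
Constant third difference = 24, so extend:
230 + 24 = 254;  1223 + 254 = 1477;  4768 + 1477 = 6245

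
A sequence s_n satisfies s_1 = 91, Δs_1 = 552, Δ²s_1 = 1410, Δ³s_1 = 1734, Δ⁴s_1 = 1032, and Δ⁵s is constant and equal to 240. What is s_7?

Build the table forward from the leading diagonal:
Fifth differences: 240, 240, 240, 240, 240, 240, 240
Fourth differences: 1032, 1272, 1512, 1752, 1992, 2232, 2472
Third differences: 1734, 2766, 4038, 5550, 7302, 9294, 11526
Second differences: 1410, 3144, 5910, 9948, 15498, 22800, 32094
First differences: 552, 1962, 5106, 11016, 20964, 36462, 59262
s: 91, 643, 2605, 7711, 18727, 39691, 76153

76153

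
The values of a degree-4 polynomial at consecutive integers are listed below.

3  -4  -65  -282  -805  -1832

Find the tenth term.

-16620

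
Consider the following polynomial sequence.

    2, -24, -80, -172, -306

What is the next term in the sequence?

-488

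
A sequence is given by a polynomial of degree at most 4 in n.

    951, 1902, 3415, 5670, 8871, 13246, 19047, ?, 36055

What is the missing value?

Using the first 7 terms:
D1: 951  1513  2255  3201  4375  5801
D2: 562  742  946  1174  1426
D3: 180  204  228  252
D4: 24  24  24
Constant fourth difference = 24.
Extend forward: 252 + 24 = 276;  1426 + 276 = 1702;  5801 + 1702 = 7503;  19047 + 7503 = 26550

26550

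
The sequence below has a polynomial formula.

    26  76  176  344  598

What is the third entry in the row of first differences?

168

D1: 50, 100, 168, 254
D2: 50, 68, 86
D3: 18, 18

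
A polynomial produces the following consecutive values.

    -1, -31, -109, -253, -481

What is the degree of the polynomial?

3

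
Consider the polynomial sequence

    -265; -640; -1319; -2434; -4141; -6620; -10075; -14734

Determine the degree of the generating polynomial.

4

D1: -375, -679, -1115, -1707, -2479, -3455, -4659
D2: -304, -436, -592, -772, -976, -1204
D3: -132, -156, -180, -204, -228
D4: -24, -24, -24, -24
The fourth differences are constant, so the polynomial has degree 4.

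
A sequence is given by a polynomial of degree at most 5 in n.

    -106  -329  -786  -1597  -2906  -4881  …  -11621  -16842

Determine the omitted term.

Using the first 6 terms:
Δ: -223, -457, -811, -1309, -1975
Δ²: -234, -354, -498, -666
Δ³: -120, -144, -168
Δ⁴: -24, -24
Constant fourth difference = -24.
Extend forward: -168 − 24 = -192;  -666 − 192 = -858;  -1975 − 858 = -2833;  -4881 − 2833 = -7714

-7714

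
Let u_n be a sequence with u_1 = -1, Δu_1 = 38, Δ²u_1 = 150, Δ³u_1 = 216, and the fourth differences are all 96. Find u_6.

4329

Build the table forward from the leading diagonal:
D4: 96, 96, 96, 96, 96, 96
D3: 216, 312, 408, 504, 600, 696
D2: 150, 366, 678, 1086, 1590, 2190
D1: 38, 188, 554, 1232, 2318, 3908
u: -1, 37, 225, 779, 2011, 4329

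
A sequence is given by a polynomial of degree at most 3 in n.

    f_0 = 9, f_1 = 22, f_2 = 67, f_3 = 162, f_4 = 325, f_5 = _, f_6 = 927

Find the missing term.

574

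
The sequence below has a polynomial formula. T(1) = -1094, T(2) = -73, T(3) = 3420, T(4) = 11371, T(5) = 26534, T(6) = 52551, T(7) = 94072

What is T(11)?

550196

1021, 3493, 7951, 15163, 26017, 41521
2472, 4458, 7212, 10854, 15504
1986, 2754, 3642, 4650
768, 888, 1008
120, 120
Constant fifth difference = 120, so extend:
1008 + 120 = 1128;  4650 + 1128 = 5778;  15504 + 5778 = 21282;  41521 + 21282 = 62803;  94072 + 62803 = 156875
1128 + 120 = 1248;  5778 + 1248 = 7026;  21282 + 7026 = 28308;  62803 + 28308 = 91111;  156875 + 91111 = 247986
1248 + 120 = 1368;  7026 + 1368 = 8394;  28308 + 8394 = 36702;  91111 + 36702 = 127813;  247986 + 127813 = 375799
1368 + 120 = 1488;  8394 + 1488 = 9882;  36702 + 9882 = 46584;  127813 + 46584 = 174397;  375799 + 174397 = 550196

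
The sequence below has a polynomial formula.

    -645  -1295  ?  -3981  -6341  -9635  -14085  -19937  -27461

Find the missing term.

Using the last 6 terms:
-2360, -3294, -4450, -5852, -7524
-934, -1156, -1402, -1672
-222, -246, -270
-24, -24
Constant fourth difference = -24.
Extend backward: -222 + 24 = -198;  -934 + 198 = -736;  -2360 + 736 = -1624;  -3981 + 1624 = -2357

-2357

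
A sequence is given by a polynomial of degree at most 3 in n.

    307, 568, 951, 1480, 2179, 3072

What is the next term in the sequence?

4183

Δ: 261, 383, 529, 699, 893
Δ²: 122, 146, 170, 194
Δ³: 24, 24, 24
The third differences are constant (24).
194 + 24 = 218;  893 + 218 = 1111;  3072 + 1111 = 4183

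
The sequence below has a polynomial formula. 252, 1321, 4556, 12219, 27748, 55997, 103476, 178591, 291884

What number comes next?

Δ: 1069, 3235, 7663, 15529, 28249, 47479, 75115, 113293
Δ²: 2166, 4428, 7866, 12720, 19230, 27636, 38178
Δ³: 2262, 3438, 4854, 6510, 8406, 10542
Δ⁴: 1176, 1416, 1656, 1896, 2136
Δ⁵: 240, 240, 240, 240
The fifth differences are constant (240).
2136 + 240 = 2376;  10542 + 2376 = 12918;  38178 + 12918 = 51096;  113293 + 51096 = 164389;  291884 + 164389 = 456273

456273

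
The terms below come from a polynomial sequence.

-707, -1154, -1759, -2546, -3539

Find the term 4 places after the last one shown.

-10051

D1: -447  -605  -787  -993
D2: -158  -182  -206
D3: -24  -24
The third differences are constant (-24).
-206 − 24 = -230;  -993 − 230 = -1223;  -3539 − 1223 = -4762
-230 − 24 = -254;  -1223 − 254 = -1477;  -4762 − 1477 = -6239
-254 − 24 = -278;  -1477 − 278 = -1755;  -6239 − 1755 = -7994
-278 − 24 = -302;  -1755 − 302 = -2057;  -7994 − 2057 = -10051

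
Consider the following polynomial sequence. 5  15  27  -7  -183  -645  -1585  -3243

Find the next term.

-5907

Δ: 10, 12, -34, -176, -462, -940, -1658
Δ²: 2, -46, -142, -286, -478, -718
Δ³: -48, -96, -144, -192, -240
Δ⁴: -48, -48, -48, -48
Constant fourth difference = -48, so extend:
-240 − 48 = -288;  -718 − 288 = -1006;  -1658 − 1006 = -2664;  -3243 − 2664 = -5907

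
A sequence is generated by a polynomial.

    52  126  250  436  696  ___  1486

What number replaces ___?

1042

Using the first 5 terms:
74  124  186  260
50  62  74
12  12
Constant third difference = 12.
Extend forward: 74 + 12 = 86;  260 + 86 = 346;  696 + 346 = 1042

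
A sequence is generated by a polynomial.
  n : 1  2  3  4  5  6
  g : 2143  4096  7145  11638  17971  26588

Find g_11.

First differences: 1953 , 3049 , 4493 , 6333 , 8617
Second differences: 1096 , 1444 , 1840 , 2284
Third differences: 348 , 396 , 444
Fourth differences: 48 , 48
Fourth differences constant at 48.
444 + 48 = 492;  2284 + 492 = 2776;  8617 + 2776 = 11393;  26588 + 11393 = 37981
492 + 48 = 540;  2776 + 540 = 3316;  11393 + 3316 = 14709;  37981 + 14709 = 52690
540 + 48 = 588;  3316 + 588 = 3904;  14709 + 3904 = 18613;  52690 + 18613 = 71303
588 + 48 = 636;  3904 + 636 = 4540;  18613 + 4540 = 23153;  71303 + 23153 = 94456
636 + 48 = 684;  4540 + 684 = 5224;  23153 + 5224 = 28377;  94456 + 28377 = 122833

122833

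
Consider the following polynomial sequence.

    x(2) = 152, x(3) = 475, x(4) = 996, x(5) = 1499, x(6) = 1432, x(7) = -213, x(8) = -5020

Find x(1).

27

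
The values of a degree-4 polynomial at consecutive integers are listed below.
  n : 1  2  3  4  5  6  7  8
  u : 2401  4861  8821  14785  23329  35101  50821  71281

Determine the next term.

D1: 2460 , 3960 , 5964 , 8544 , 11772 , 15720 , 20460
D2: 1500 , 2004 , 2580 , 3228 , 3948 , 4740
D3: 504 , 576 , 648 , 720 , 792
D4: 72 , 72 , 72 , 72
Fourth differences constant at 72.
792 + 72 = 864;  4740 + 864 = 5604;  20460 + 5604 = 26064;  71281 + 26064 = 97345

97345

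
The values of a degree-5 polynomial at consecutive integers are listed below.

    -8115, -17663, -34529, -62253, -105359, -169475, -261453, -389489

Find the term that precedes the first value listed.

-3209

Δ: -9548, -16866, -27724, -43106, -64116, -91978, -128036
Δ²: -7318, -10858, -15382, -21010, -27862, -36058
Δ³: -3540, -4524, -5628, -6852, -8196
Δ⁴: -984, -1104, -1224, -1344
Δ⁵: -120, -120, -120
The fifth differences are constant at -120.
Work back: -984 + 120 = -864;  -3540 + 864 = -2676;  -7318 + 2676 = -4642;  -9548 + 4642 = -4906;  -8115 + 4906 = -3209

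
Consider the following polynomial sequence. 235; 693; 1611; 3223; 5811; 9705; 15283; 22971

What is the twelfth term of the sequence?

85023

D1: 458, 918, 1612, 2588, 3894, 5578, 7688
D2: 460, 694, 976, 1306, 1684, 2110
D3: 234, 282, 330, 378, 426
D4: 48, 48, 48, 48
The fourth differences are constant (48).
426 + 48 = 474;  2110 + 474 = 2584;  7688 + 2584 = 10272;  22971 + 10272 = 33243
474 + 48 = 522;  2584 + 522 = 3106;  10272 + 3106 = 13378;  33243 + 13378 = 46621
522 + 48 = 570;  3106 + 570 = 3676;  13378 + 3676 = 17054;  46621 + 17054 = 63675
570 + 48 = 618;  3676 + 618 = 4294;  17054 + 4294 = 21348;  63675 + 21348 = 85023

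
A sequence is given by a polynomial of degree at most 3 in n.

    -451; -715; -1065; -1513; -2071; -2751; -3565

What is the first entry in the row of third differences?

First differences: -264, -350, -448, -558, -680, -814
Second differences: -86, -98, -110, -122, -134
Third differences: -12, -12, -12, -12

-12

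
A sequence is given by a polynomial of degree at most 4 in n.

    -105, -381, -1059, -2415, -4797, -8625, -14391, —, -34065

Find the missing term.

Using the first 7 terms:
Δ: -276, -678, -1356, -2382, -3828, -5766
Δ²: -402, -678, -1026, -1446, -1938
Δ³: -276, -348, -420, -492
Δ⁴: -72, -72, -72
Constant fourth difference = -72.
Extend forward: -492 − 72 = -564;  -1938 − 564 = -2502;  -5766 − 2502 = -8268;  -14391 − 8268 = -22659

-22659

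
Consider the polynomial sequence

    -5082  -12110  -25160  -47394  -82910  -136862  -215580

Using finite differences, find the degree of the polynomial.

5

-7028, -13050, -22234, -35516, -53952, -78718
-6022, -9184, -13282, -18436, -24766
-3162, -4098, -5154, -6330
-936, -1056, -1176
-120, -120
The fifth differences are constant, so the polynomial has degree 5.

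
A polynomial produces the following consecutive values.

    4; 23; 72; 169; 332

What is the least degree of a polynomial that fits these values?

3

First differences: 19, 49, 97, 163
Second differences: 30, 48, 66
Third differences: 18, 18
The third differences are constant, so the polynomial has degree 3.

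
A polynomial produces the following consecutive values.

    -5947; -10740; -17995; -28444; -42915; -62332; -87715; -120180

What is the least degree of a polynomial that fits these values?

4

Δ: -4793, -7255, -10449, -14471, -19417, -25383, -32465
Δ²: -2462, -3194, -4022, -4946, -5966, -7082
Δ³: -732, -828, -924, -1020, -1116
Δ⁴: -96, -96, -96, -96
The fourth differences are constant, so the polynomial has degree 4.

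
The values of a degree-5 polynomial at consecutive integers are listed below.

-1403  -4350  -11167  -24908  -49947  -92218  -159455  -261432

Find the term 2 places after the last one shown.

-2947  -6817  -13741  -25039  -42271  -67237  -101977
-3870  -6924  -11298  -17232  -24966  -34740
-3054  -4374  -5934  -7734  -9774
-1320  -1560  -1800  -2040
-240  -240  -240
Constant fifth difference = -240, so extend:
-2040 − 240 = -2280;  -9774 − 2280 = -12054;  -34740 − 12054 = -46794;  -101977 − 46794 = -148771;  -261432 − 148771 = -410203
-2280 − 240 = -2520;  -12054 − 2520 = -14574;  -46794 − 14574 = -61368;  -148771 − 61368 = -210139;  -410203 − 210139 = -620342

-620342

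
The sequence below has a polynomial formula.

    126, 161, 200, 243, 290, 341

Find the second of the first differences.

39

D1: 35, 39, 43, 47, 51
D2: 4, 4, 4, 4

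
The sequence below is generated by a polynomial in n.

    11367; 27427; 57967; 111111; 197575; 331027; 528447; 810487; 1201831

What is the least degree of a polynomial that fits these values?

5

First differences: 16060, 30540, 53144, 86464, 133452, 197420, 282040, 391344
Second differences: 14480, 22604, 33320, 46988, 63968, 84620, 109304
Third differences: 8124, 10716, 13668, 16980, 20652, 24684
Fourth differences: 2592, 2952, 3312, 3672, 4032
Fifth differences: 360, 360, 360, 360
The fifth differences are constant, so the polynomial has degree 5.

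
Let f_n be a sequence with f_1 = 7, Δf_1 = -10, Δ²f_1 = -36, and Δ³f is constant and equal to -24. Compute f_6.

-643

Build the table forward from the leading diagonal:
Δ³: -24  -24  -24  -24  -24  -24
Δ²: -36  -60  -84  -108  -132  -156
Δ: -10  -46  -106  -190  -298  -430
f: 7  -3  -49  -155  -345  -643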